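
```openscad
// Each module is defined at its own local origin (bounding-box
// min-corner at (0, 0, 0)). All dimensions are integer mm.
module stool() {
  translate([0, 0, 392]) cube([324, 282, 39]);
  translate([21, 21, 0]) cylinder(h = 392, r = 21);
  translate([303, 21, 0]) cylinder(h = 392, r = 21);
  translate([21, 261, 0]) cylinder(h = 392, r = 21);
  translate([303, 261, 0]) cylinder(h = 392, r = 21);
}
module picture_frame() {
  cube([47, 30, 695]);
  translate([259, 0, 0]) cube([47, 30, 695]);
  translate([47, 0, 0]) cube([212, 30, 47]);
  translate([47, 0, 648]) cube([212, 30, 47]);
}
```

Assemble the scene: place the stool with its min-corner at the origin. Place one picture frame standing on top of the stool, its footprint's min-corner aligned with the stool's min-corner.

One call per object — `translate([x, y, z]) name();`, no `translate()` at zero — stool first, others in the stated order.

stool();
translate([0, 0, 431]) picture_frame();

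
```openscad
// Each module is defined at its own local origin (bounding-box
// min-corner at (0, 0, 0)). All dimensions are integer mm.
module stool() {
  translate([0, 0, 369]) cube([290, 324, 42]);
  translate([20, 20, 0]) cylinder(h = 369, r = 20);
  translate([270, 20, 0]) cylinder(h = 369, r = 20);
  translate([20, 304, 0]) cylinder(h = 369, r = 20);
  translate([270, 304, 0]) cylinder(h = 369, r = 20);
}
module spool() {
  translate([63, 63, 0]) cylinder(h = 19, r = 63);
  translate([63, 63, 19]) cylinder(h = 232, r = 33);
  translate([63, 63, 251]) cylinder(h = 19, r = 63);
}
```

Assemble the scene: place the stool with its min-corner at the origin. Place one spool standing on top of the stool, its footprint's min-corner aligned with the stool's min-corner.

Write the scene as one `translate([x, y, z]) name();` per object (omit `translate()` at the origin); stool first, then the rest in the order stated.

stool();
translate([0, 0, 411]) spool();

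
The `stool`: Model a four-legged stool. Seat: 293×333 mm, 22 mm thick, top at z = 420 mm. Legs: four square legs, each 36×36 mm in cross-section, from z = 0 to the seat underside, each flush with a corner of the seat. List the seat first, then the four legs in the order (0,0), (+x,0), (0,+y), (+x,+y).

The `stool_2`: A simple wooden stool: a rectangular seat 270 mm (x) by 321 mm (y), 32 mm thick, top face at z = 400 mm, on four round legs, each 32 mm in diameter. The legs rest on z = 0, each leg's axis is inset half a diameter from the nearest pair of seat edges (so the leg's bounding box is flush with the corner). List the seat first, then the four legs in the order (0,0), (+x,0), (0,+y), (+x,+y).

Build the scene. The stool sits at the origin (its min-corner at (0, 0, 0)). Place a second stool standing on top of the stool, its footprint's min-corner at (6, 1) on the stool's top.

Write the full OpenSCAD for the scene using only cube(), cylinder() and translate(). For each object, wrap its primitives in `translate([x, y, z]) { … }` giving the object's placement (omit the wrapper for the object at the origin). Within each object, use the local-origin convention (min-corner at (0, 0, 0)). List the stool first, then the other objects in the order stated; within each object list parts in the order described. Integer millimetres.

translate([0, 0, 398]) cube([293, 333, 22]);
cube([36, 36, 398]);
translate([257, 0, 0]) cube([36, 36, 398]);
translate([0, 297, 0]) cube([36, 36, 398]);
translate([257, 297, 0]) cube([36, 36, 398]);
translate([6, 1, 420]) {
  translate([0, 0, 368]) cube([270, 321, 32]);
  translate([16, 16, 0]) cylinder(h = 368, r = 16);
  translate([254, 16, 0]) cylinder(h = 368, r = 16);
  translate([16, 305, 0]) cylinder(h = 368, r = 16);
  translate([254, 305, 0]) cylinder(h = 368, r = 16);
}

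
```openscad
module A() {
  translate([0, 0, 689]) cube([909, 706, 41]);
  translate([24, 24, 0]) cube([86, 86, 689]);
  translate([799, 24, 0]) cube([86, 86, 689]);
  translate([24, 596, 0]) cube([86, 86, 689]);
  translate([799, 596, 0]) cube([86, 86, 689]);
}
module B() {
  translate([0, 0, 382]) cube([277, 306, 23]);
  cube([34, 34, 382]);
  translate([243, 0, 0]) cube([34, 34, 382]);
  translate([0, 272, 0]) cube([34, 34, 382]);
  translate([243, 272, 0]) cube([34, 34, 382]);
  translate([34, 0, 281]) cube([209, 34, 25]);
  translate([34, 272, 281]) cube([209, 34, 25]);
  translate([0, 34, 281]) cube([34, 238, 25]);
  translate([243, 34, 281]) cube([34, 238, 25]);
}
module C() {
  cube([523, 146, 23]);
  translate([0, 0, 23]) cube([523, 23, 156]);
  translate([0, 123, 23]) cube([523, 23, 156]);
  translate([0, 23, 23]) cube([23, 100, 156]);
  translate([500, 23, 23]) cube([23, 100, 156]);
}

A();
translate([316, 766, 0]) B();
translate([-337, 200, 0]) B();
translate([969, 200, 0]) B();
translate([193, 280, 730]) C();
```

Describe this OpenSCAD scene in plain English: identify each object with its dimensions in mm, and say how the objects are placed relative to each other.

A is a table with a 909×706 mm rectangular top, 41 mm thick, top surface at z = 730 mm, supported by four 86×86 mm square legs, each inset 24 mm from the nearest pair of top edges, running from the floor.

B is a simple wooden stool: a rectangular seat 277 mm (x) by 306 mm (y), 23 mm thick, top face at z = 405 mm, on four square legs, each 34×34 mm in cross-section. The legs rest on z = 0, each flush with a corner of the seat. Four stretchers, 34 mm wide and 25 mm tall, connect adjacent legs with their undersides at z = 281 mm, each running between the inner faces of the legs it joins and aligned with the legs' outer faces on the other axis.

C is an open storage box with external size 523×146×179 mm and wall thickness 23 mm (the base is also 23 mm thick). The base covers the whole footprint; the four walls stand on the base, with the y-facing walls full-width and the x-facing walls fitting between their inner faces.

Three stools sit around the table at the +y, −x, +x sides. The open box is on top of the table, centred.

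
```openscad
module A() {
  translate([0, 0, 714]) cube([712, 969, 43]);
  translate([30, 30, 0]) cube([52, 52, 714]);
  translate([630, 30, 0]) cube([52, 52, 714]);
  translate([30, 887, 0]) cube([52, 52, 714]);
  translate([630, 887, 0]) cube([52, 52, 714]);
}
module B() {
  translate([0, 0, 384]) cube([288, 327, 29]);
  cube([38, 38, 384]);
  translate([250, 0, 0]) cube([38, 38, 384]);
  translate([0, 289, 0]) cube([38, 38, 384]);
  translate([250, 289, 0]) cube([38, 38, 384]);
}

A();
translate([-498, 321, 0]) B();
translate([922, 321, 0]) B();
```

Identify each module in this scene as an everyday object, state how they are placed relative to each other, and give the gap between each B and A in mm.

Each stool's nearest face is 210 mm from the table's bounding box.

A is a table. B is a stool. Two stools sit around the table at the −x, +x sides. The gap between each stool and the table is 210 mm.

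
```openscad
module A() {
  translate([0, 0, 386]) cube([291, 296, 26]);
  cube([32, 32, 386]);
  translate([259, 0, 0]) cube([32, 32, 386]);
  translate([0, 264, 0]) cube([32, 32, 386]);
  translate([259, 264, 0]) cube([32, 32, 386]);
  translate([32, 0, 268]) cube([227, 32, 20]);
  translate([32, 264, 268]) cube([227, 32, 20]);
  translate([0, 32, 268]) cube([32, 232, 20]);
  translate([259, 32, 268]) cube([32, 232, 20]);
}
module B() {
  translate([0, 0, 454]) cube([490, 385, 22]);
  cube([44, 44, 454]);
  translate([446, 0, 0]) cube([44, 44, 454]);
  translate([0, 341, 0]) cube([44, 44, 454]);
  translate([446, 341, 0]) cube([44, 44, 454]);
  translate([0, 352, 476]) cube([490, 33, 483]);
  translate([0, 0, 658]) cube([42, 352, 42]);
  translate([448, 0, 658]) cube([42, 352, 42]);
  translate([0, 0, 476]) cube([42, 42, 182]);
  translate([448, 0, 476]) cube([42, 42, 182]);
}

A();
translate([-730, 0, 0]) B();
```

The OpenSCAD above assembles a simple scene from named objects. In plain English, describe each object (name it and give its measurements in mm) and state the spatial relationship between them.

A is a four-legged stool. The seat is 291×296 mm, 26 mm thick, top at z = 412 mm. It stands on four square legs, each 32×32 mm in cross-section, from z = 0 to the seat underside, each flush with a corner of the seat. Four stretchers, 32 mm wide and 20 mm tall, connect adjacent legs with their undersides at z = 268 mm, each running between the inner faces of the legs it joins and aligned with the legs' outer faces on the other axis.

B is a chair: 490×385 mm seat, 22 mm thick, top at z = 476 mm, on four 44 mm square corner legs flush with the seat edges. A 33 mm thick backrest slab spans the full seat width, extending 483 mm above the seat top, its back face flush with the seat's +y edge. Two armrests of 42×42 mm section run along each side from the seat's front edge to the front of the backrest, top faces 224 mm above the seat top and outer faces flush with the seat's x-edges; a 42×42 mm post under the front of each armrest stands on the seat at the front corner.

The chair is on the floor beside the stool on its −x side.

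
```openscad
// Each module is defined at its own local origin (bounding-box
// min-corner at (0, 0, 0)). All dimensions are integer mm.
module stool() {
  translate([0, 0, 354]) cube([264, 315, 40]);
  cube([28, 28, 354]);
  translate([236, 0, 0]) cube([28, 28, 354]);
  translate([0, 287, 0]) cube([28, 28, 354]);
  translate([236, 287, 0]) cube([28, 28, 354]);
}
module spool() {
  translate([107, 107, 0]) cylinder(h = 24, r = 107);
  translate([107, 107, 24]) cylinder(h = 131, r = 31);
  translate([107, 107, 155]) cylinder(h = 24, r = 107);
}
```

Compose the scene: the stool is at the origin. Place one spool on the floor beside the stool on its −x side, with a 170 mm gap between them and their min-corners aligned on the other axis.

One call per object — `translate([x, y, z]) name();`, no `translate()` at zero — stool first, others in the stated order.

stool();
translate([-384, 0, 0]) spool();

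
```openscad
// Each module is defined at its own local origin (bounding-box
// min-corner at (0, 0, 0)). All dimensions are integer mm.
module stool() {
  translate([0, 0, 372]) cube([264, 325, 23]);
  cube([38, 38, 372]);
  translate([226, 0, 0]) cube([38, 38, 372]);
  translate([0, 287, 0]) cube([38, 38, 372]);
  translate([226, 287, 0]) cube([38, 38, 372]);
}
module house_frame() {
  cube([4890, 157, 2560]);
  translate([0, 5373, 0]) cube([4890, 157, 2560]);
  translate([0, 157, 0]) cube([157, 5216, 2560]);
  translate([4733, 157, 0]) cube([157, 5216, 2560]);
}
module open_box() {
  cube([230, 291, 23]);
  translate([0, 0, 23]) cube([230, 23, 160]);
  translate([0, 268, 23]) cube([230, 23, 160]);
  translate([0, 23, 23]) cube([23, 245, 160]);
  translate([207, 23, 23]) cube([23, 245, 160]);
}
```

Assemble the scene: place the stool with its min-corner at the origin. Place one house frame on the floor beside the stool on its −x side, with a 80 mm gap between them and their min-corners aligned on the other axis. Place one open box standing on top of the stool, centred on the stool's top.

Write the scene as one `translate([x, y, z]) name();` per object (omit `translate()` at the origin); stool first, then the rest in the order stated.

stool();
translate([-4970, 0, 0]) house_frame();
translate([17, 17, 395]) open_box();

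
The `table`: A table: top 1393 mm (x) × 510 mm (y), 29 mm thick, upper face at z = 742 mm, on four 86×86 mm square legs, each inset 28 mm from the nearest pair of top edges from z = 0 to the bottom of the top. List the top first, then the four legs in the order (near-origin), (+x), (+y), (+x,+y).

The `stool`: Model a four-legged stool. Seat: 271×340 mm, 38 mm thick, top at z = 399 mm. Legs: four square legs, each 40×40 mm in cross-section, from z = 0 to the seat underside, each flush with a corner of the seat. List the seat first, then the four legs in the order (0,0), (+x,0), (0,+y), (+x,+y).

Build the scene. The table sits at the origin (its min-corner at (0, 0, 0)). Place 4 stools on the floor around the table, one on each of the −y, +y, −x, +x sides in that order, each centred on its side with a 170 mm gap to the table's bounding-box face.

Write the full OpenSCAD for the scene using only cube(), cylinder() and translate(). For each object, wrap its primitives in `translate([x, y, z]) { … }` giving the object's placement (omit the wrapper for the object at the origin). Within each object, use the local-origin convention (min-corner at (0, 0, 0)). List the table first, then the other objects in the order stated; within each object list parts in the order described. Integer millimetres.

translate([0, 0, 713]) cube([1393, 510, 29]);
translate([28, 28, 0]) cube([86, 86, 713]);
translate([1279, 28, 0]) cube([86, 86, 713]);
translate([28, 396, 0]) cube([86, 86, 713]);
translate([1279, 396, 0]) cube([86, 86, 713]);
translate([561, -510, 0]) {
  translate([0, 0, 361]) cube([271, 340, 38]);
  cube([40, 40, 361]);
  translate([231, 0, 0]) cube([40, 40, 361]);
  translate([0, 300, 0]) cube([40, 40, 361]);
  translate([231, 300, 0]) cube([40, 40, 361]);
}
translate([561, 680, 0]) {
  translate([0, 0, 361]) cube([271, 340, 38]);
  cube([40, 40, 361]);
  translate([231, 0, 0]) cube([40, 40, 361]);
  translate([0, 300, 0]) cube([40, 40, 361]);
  translate([231, 300, 0]) cube([40, 40, 361]);
}
translate([-441, 85, 0]) {
  translate([0, 0, 361]) cube([271, 340, 38]);
  cube([40, 40, 361]);
  translate([231, 0, 0]) cube([40, 40, 361]);
  translate([0, 300, 0]) cube([40, 40, 361]);
  translate([231, 300, 0]) cube([40, 40, 361]);
}
translate([1563, 85, 0]) {
  translate([0, 0, 361]) cube([271, 340, 38]);
  cube([40, 40, 361]);
  translate([231, 0, 0]) cube([40, 40, 361]);
  translate([0, 300, 0]) cube([40, 40, 361]);
  translate([231, 300, 0]) cube([40, 40, 361]);
}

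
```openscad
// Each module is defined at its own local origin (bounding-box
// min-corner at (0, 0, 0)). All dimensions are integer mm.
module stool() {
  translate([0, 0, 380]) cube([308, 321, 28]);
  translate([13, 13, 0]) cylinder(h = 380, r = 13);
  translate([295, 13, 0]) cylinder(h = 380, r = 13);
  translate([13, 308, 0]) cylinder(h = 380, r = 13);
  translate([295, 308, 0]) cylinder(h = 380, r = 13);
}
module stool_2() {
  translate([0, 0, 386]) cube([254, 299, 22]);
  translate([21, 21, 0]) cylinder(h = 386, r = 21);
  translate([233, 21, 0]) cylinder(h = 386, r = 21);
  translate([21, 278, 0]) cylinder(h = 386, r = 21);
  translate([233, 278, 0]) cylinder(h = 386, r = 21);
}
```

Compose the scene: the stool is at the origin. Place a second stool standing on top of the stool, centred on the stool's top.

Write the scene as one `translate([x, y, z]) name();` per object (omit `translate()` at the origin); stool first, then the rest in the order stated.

stool();
translate([27, 11, 408]) stool_2();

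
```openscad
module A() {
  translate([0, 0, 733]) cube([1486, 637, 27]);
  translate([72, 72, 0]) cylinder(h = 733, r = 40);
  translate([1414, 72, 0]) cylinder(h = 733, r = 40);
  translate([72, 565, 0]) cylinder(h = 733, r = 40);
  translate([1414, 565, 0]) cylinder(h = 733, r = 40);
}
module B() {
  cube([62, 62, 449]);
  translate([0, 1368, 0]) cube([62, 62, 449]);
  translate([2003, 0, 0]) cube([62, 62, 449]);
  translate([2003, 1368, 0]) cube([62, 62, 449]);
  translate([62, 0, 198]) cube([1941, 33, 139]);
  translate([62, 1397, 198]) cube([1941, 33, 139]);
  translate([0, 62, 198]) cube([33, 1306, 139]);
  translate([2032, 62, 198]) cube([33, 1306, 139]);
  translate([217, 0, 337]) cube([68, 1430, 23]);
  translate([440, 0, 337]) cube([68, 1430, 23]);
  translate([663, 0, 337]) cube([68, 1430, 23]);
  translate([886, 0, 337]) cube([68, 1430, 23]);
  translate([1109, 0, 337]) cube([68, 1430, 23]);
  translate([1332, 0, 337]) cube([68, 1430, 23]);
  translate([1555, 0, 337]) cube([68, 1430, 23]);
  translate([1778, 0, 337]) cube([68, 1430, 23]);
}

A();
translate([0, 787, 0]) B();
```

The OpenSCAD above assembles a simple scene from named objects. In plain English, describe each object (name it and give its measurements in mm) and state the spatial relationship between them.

A is a table: top 1486 mm (x) × 637 mm (y), 27 mm thick, upper face at z = 760 mm, on four round legs of 80 mm diameter, each leg's bounding box inset 32 mm from the nearest pair of top edges, running from z = 0 to the bottom of the top.

B is a bed frame 2065 mm long (x) by 1430 mm wide (y). Four 62×62 mm corner posts, 449 mm tall, at the corners of the footprint. Four rails of 33 mm thickness and 139 mm height run between adjacent posts with their undersides at z = 198 mm, their outer faces flush with the outside of the frame (the two x-running rails run between the posts' inner faces; the two y-running rails run between the posts' inner faces). 8 slats, each 68 mm wide (x) and 23 mm thick, lie across the top of the two x-running rails, running the full 1430 mm width of the frame in y; the slats are evenly spaced along x between the inner faces of the end posts with equal gaps (rounded down to the nearest mm) at the −x end and between each pair — any rounding remainder accumulates at the +x end.

The bed frame is on the floor beside the table on its +y side.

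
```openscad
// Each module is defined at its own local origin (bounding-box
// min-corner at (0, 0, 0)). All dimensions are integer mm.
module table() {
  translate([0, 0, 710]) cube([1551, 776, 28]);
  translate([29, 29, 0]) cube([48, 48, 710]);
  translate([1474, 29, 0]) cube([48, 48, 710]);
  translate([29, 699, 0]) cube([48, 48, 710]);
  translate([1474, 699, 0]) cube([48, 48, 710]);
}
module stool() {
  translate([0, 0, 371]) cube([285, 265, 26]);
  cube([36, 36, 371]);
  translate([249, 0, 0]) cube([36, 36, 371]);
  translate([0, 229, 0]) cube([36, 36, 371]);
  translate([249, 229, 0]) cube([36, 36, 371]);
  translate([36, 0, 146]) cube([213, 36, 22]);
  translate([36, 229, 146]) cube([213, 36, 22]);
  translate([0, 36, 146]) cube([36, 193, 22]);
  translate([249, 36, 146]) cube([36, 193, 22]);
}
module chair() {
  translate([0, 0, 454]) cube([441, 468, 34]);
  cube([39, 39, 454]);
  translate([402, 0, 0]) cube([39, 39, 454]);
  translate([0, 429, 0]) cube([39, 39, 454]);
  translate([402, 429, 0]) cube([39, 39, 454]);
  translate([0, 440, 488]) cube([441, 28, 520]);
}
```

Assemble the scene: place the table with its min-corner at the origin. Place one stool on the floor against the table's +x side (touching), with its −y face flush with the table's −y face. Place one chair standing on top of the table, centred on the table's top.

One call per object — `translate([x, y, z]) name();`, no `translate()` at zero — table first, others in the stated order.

table();
translate([1551, 0, 0]) stool();
translate([555, 154, 738]) chair();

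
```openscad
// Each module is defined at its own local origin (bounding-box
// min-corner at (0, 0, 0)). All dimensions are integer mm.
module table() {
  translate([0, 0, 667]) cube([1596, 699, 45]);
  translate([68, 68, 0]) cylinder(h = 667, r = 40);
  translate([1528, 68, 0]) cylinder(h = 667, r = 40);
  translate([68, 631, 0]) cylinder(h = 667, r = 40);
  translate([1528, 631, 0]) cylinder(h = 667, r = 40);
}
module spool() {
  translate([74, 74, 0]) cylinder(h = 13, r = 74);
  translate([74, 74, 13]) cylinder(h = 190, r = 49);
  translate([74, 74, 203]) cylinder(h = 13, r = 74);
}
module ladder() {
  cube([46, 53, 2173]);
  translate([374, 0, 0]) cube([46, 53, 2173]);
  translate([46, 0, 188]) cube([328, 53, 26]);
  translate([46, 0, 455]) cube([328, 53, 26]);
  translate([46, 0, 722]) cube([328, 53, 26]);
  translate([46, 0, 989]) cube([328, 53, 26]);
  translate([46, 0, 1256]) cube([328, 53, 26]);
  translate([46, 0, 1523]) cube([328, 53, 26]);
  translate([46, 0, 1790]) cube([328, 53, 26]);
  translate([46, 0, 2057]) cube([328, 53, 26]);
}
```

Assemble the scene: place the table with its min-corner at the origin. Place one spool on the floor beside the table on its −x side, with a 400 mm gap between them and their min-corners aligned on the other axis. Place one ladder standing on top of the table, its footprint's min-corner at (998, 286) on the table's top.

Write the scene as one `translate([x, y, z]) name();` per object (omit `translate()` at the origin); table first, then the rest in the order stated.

table();
translate([-548, 0, 0]) spool();
translate([998, 286, 712]) ladder();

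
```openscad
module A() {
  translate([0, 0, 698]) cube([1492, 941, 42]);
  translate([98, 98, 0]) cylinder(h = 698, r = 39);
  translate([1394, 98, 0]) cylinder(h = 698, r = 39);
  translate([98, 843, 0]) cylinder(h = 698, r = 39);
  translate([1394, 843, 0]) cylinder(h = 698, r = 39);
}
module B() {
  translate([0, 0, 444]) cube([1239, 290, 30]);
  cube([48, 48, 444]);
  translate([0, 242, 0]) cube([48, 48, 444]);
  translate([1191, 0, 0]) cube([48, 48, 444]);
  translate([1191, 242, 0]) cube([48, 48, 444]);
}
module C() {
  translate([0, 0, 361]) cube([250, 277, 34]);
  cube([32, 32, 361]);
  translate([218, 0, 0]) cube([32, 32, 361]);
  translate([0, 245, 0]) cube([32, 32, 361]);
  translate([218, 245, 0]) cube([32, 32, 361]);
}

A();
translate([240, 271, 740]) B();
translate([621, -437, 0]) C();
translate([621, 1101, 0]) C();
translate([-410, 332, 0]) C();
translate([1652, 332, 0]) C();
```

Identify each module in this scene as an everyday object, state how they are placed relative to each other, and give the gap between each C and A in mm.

Each stool's nearest face is 160 mm from the table's bounding box.

A is a table. B is a bench. C is a stool. The bench is on top of the table. Four stools sit around the table at the −y, +y, −x, +x sides. The gap between each stool and the table is 160 mm.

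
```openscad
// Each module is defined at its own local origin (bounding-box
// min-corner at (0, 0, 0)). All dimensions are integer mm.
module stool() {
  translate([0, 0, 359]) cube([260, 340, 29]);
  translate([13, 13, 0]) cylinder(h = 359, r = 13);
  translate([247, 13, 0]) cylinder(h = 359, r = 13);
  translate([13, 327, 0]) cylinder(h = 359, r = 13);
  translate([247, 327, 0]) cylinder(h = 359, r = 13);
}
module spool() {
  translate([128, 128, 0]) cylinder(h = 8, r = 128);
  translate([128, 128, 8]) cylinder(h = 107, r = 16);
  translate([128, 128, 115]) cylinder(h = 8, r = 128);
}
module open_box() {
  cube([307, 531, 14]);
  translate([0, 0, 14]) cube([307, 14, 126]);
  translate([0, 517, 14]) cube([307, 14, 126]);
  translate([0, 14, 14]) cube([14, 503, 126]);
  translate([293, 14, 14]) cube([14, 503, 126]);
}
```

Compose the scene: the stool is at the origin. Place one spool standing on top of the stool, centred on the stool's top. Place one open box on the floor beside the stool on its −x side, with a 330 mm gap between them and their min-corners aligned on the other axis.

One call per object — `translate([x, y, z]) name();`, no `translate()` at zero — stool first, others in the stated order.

stool();
translate([2, 42, 388]) spool();
translate([-637, 0, 0]) open_box();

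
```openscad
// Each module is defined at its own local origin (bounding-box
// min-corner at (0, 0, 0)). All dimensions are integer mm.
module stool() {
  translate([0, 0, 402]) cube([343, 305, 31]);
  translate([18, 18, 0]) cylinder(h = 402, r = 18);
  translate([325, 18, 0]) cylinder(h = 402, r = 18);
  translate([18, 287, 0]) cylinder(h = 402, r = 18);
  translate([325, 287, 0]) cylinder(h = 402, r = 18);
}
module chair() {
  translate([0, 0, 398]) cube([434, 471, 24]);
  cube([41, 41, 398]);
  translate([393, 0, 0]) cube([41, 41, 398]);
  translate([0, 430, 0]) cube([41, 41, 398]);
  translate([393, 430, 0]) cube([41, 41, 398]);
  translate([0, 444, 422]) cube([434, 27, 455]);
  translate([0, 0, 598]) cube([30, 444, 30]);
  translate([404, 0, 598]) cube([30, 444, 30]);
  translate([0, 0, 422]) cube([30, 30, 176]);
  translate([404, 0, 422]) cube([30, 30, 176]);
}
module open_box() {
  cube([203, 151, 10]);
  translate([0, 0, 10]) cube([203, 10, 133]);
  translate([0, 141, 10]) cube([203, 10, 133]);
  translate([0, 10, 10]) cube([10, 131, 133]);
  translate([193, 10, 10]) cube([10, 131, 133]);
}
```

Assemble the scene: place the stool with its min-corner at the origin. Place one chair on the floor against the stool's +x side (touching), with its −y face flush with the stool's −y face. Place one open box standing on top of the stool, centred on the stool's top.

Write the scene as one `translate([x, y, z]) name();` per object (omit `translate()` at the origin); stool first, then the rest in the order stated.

stool();
translate([343, 0, 0]) chair();
translate([70, 77, 433]) open_box();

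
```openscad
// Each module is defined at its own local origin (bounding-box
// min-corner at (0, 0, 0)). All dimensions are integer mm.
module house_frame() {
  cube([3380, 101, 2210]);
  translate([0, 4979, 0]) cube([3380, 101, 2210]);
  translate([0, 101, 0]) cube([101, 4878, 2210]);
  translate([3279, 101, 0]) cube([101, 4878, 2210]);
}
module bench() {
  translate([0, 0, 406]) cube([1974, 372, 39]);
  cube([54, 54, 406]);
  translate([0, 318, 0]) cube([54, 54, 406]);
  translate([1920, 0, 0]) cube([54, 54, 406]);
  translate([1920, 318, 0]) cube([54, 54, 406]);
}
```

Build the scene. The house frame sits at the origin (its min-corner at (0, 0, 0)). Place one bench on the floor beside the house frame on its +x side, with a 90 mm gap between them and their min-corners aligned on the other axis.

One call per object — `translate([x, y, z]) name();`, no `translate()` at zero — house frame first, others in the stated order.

house_frame();
translate([3470, 0, 0]) bench();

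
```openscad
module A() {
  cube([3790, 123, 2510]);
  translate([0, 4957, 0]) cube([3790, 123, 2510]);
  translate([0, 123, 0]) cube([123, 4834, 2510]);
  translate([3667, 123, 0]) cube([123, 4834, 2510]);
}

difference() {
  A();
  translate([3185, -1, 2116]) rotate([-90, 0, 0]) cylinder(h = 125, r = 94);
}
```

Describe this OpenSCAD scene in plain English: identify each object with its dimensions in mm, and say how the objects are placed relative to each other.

A is the wall frame of a small rectangular building: four walls, each 2510 mm tall and 123 mm thick, enclosing a footprint 3790 mm (x) by 5080 mm (y) outside-to-outside, with no floor or roof. The front and back walls (the −y and +y sides) span the full width; the two side walls fit between them.

The house frame has a circular hole of radius 94 mm through its front wall, centred at (x = 3185, z = 2116).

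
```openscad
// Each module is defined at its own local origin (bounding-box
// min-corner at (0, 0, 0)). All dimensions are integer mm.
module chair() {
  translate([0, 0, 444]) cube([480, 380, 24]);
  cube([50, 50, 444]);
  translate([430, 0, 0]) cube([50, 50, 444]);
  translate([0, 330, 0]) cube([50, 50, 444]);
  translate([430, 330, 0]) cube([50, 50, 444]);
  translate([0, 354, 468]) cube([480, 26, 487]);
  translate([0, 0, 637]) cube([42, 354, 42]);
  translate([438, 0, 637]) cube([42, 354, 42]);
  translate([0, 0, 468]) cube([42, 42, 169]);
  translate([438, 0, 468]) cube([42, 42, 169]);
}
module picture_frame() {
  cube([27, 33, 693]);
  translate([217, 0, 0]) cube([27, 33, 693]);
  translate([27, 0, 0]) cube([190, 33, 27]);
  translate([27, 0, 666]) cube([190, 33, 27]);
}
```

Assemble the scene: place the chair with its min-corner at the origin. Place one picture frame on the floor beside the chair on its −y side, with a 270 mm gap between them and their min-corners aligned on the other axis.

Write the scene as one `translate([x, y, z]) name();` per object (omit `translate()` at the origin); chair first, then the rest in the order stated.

chair();
translate([0, -303, 0]) picture_frame();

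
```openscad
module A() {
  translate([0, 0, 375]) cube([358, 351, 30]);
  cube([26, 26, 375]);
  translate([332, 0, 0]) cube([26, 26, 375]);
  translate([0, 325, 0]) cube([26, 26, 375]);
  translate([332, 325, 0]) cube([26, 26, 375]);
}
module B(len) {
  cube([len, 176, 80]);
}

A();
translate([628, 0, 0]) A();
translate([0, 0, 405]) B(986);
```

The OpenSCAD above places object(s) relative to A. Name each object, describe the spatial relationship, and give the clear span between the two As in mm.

Second stool starts at x = 628; first ends at x = 358; clear span = 628 − 358 = 270 mm.

A is a stool. B is a beam. A beam spans the tops of two stools. The clear span between the two stools is 270 mm.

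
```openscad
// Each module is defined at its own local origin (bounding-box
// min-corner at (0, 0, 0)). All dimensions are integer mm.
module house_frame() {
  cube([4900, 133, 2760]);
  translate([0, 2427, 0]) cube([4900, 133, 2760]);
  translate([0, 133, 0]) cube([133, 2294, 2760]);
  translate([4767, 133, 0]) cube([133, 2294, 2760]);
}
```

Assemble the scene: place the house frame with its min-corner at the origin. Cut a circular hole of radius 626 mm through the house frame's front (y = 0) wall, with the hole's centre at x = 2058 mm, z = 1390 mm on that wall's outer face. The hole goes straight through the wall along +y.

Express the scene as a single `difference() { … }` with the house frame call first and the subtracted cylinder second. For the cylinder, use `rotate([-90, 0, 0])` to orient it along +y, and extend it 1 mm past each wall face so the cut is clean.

difference() {
  house_frame();
  translate([2058, -1, 1390]) rotate([-90, 0, 0]) cylinder(h = 135, r = 626);
}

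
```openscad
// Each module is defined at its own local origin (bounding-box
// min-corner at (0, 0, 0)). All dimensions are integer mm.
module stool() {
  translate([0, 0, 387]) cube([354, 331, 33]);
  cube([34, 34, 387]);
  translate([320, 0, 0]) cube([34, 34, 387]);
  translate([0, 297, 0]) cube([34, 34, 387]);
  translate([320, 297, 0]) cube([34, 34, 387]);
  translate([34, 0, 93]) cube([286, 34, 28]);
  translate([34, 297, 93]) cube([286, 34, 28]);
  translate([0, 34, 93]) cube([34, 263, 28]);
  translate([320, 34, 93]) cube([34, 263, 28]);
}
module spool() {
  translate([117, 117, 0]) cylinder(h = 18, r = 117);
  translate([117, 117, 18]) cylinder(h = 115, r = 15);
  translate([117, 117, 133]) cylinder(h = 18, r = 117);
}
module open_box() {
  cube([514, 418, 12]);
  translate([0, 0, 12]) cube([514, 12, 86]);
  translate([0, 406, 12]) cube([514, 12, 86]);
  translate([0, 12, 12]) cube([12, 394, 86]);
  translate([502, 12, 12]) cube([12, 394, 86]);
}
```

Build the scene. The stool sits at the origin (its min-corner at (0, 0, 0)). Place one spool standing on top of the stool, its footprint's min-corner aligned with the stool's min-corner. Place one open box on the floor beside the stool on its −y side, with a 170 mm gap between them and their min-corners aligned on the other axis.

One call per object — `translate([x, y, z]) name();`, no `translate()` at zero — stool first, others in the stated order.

stool();
translate([0, 0, 420]) spool();
translate([0, -588, 0]) open_box();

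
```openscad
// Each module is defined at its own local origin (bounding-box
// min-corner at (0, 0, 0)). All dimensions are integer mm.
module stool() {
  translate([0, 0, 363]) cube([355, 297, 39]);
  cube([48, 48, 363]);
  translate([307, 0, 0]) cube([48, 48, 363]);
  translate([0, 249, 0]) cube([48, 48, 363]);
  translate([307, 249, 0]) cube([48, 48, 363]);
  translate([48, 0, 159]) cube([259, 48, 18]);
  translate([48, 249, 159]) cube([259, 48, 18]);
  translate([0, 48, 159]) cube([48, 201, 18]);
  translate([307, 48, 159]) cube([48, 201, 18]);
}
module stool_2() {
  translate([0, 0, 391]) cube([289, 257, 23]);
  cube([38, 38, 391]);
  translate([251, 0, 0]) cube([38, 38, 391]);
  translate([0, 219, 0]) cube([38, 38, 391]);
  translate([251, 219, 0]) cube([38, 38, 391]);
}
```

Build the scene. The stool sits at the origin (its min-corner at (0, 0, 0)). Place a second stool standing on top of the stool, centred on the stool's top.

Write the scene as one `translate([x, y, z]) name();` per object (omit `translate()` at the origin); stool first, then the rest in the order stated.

stool();
translate([33, 20, 402]) stool_2();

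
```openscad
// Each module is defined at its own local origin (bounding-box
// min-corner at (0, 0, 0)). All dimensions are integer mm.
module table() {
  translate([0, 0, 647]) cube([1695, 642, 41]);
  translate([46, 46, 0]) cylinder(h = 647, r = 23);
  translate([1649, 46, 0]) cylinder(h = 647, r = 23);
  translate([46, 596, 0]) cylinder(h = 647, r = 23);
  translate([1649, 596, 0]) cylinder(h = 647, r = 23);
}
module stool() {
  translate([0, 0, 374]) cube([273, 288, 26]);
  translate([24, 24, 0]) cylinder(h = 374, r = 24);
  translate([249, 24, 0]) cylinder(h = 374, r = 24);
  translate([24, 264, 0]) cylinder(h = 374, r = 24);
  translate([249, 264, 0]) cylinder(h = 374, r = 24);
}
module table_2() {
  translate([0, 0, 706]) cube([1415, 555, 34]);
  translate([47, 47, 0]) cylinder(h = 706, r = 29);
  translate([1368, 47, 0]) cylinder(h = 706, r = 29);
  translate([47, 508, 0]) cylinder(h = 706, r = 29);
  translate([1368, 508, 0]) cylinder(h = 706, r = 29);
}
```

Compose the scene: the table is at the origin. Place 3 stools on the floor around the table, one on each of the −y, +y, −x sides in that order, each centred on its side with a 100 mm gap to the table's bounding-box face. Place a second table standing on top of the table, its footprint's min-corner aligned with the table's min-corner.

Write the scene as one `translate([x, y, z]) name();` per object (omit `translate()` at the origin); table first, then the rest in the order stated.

table();
translate([711, -388, 0]) stool();
translate([711, 742, 0]) stool();
translate([-373, 177, 0]) stool();
translate([0, 0, 688]) table_2();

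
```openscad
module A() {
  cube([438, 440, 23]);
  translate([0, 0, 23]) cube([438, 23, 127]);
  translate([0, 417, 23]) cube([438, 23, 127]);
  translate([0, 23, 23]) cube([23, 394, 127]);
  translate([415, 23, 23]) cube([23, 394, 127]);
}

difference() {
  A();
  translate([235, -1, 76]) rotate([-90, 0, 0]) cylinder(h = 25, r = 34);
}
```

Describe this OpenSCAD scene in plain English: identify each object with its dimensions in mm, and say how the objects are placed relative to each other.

A is an open storage box with external size 438×440×150 mm and wall thickness 23 mm (the base is also 23 mm thick). The base covers the whole footprint; the four walls stand on the base, with the y-facing walls full-width and the x-facing walls fitting between their inner faces.

The open box has a circular hole of radius 34 mm through its front wall, centred at (x = 235, z = 76).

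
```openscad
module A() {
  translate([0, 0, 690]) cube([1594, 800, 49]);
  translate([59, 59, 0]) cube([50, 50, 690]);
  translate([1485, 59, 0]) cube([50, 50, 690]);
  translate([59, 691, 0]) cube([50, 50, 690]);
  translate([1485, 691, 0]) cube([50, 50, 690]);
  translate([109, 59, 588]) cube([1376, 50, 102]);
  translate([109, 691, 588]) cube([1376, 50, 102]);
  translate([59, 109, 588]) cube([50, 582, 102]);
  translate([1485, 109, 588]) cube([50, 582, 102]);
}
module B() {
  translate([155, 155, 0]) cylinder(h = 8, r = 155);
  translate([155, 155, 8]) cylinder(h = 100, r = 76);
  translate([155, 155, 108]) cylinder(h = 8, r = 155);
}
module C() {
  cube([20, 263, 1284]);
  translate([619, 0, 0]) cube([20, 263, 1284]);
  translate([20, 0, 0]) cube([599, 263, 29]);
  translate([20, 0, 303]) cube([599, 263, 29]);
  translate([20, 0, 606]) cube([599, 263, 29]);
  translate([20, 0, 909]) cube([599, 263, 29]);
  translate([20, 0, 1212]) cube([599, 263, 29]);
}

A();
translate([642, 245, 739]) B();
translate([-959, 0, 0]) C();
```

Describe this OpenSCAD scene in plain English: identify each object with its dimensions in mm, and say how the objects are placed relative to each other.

A is a rectangular dining table. The top is 1594×800×49 mm with its upper surface at z = 739 mm. It stands on four 50×50 mm square legs, each inset 59 mm from the nearest pair of top edges, running from the floor to the underside of the top. Four apron rails, 50 mm thick and 102 mm tall, run between adjacent legs with their top edges flush with the underside of the top and their outer faces flush with the legs' outer faces.

B is a spool: two coaxial disc flanges of radius 155 mm and thickness 8 mm, joined by a core cylinder of radius 76 mm and height 100 mm. The lower flange rests on z = 0 and the three cylinders share a vertical axis.

C is an open bookshelf. Two side panels, each 20 mm thick, 263 mm deep and 1284 mm tall, stand 639 mm apart (outside-to-outside). Between them sit 5 shelves, each 29 mm thick and 263 mm deep, spanning the full gap between the sides. The bottom shelf rests on the floor (its underside at z = 0) and the clear gap between one shelf's top and the next shelf's underside is 274 mm.

The spool is on top of the table, centred. The bookshelf is on the floor beside the table on its −x side.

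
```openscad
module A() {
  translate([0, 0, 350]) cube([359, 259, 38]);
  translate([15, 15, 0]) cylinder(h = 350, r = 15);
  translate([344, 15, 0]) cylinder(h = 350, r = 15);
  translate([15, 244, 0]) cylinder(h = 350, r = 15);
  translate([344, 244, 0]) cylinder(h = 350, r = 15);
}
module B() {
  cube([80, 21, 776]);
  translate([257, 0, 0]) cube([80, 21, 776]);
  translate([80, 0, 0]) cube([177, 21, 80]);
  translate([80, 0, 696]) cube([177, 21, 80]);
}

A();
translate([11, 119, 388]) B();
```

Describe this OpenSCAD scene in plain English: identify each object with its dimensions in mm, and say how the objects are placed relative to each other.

A is a simple wooden stool: a rectangular seat 359 mm (x) by 259 mm (y), 38 mm thick, top face at z = 388 mm, on four round legs, each 30 mm in diameter. The legs rest on z = 0, each leg's axis is inset half a diameter from the nearest pair of seat edges (so the leg's bounding box is flush with the corner).

B is a rectangular picture frame lying in the x–z plane (depth along y). The opening is 177 mm wide (x) by 616 mm tall (z), surrounded by a border 80 mm wide on all four sides. The frame is 21 mm deep and is made of two full-height vertical stiles with two horizontal rails fitted between them.

The picture frame is on top of the stool, centred.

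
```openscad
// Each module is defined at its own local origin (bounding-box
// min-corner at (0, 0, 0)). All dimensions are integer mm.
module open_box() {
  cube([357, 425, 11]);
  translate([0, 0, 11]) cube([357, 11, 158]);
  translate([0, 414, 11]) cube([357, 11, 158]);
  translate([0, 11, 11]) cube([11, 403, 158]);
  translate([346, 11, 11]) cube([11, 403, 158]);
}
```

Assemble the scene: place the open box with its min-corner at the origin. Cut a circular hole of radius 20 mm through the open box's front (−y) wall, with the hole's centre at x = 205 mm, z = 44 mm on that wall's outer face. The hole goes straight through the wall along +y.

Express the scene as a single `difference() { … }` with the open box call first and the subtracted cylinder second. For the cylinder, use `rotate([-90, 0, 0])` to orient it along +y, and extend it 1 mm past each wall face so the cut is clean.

difference() {
  open_box();
  translate([205, -1, 44]) rotate([-90, 0, 0]) cylinder(h = 13, r = 20);
}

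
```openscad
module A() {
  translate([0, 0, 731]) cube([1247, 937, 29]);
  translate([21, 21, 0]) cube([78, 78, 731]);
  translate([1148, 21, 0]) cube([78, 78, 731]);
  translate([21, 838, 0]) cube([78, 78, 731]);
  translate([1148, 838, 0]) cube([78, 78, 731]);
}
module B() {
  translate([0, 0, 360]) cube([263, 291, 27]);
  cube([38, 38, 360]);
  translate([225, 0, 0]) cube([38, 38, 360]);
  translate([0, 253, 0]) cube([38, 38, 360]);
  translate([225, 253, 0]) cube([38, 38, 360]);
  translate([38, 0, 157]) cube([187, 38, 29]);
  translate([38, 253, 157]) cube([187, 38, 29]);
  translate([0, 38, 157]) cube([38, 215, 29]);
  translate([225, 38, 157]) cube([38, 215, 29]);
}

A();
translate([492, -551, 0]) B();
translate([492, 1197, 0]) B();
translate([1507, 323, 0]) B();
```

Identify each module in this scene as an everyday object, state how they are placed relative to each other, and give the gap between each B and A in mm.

A is a table. B is a stool. Three stools sit around the table at the −y, +y, +x sides. The gap between each stool and the table is 260 mm.

Each stool's nearest face is 260 mm from the table's bounding box.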